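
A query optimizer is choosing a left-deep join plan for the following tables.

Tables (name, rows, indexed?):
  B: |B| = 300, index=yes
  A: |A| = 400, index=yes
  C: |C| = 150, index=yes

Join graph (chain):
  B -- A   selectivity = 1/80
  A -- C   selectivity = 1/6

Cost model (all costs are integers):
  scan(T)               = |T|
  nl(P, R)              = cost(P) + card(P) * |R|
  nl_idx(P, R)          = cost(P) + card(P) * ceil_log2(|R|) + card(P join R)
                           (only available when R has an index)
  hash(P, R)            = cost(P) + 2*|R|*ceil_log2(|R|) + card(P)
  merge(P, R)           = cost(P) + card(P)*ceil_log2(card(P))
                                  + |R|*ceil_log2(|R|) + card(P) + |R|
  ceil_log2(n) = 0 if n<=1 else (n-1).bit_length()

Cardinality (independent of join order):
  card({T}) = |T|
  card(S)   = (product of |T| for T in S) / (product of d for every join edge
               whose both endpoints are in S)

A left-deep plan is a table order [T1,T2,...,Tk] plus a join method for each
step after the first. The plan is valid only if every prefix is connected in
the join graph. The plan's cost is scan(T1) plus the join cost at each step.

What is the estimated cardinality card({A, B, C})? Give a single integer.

Tables in S: A(400), B(300), C(150)
Edges inside S: B-A(d=80), A-C(d=6)
numerator = 400 * 300 * 150 = 18000000
denominator = 80 * 6 = 480
card(S) = 18000000 / 480 = 37500

37500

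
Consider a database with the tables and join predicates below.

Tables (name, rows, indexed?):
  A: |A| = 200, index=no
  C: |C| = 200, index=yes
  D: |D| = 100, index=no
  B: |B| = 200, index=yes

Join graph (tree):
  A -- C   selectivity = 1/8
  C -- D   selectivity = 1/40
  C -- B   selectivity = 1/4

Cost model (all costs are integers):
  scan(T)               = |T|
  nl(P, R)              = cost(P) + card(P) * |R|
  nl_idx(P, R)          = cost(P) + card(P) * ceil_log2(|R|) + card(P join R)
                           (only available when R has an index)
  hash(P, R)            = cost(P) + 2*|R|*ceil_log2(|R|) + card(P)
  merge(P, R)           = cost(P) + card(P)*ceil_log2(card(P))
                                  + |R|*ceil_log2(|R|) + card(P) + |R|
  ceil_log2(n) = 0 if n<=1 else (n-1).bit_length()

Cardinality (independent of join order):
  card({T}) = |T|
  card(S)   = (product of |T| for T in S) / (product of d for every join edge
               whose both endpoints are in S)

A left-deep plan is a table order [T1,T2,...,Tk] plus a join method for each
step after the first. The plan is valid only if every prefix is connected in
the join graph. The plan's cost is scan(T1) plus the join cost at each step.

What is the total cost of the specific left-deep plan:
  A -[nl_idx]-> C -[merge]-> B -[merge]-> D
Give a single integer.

step 1: scan A: cost=200, card=200
step 2: join C via nl_idx
    card(P join C) = 200*200/(8) = 5000
    cost = 200 + 200*8 + 5000 = 6800
step 3: join B via merge
    card(P join B) = 5000*200/(4) = 250000
    cost = 6800 + 5000*13 + 200*8 + 5000 + 200 = 78600
step 4: join D via merge
    card(P join D) = 250000*100/(40) = 625000
    cost = 78600 + 250000*18 + 100*7 + 250000 + 100 = 4829400

4829400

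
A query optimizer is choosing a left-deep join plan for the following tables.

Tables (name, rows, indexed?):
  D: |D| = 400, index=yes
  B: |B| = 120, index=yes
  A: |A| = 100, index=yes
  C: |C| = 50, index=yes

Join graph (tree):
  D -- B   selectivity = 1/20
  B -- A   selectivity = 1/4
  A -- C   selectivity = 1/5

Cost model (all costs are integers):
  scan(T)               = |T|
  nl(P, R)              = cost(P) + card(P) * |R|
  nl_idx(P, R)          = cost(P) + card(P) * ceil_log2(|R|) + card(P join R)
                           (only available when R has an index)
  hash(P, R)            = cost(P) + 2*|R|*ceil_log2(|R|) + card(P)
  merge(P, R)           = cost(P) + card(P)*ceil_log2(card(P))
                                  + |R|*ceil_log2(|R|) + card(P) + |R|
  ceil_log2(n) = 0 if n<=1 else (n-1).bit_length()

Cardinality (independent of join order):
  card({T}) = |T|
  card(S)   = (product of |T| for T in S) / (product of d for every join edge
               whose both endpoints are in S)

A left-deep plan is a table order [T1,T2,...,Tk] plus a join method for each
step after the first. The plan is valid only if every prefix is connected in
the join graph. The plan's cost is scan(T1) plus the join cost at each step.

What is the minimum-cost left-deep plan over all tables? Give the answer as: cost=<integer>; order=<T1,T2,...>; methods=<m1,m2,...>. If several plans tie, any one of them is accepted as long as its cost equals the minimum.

Selinger DP (subsets sized 1..n):
  {D}: scan cost=400, card=400
  {B}: scan cost=120, card=120
  {A}: scan cost=100, card=100
  {C}: scan cost=50, card=50
  {BD}: card=2400; try (B,hash)→2480, (D,nl_idx)→3600, (D,merge)→5080, (B,merge)→5360, (B,nl_idx)→5600, (D,hash)→7440 …(+2); best=2480 via (B,hash)
  {AB}: card=3000; try (A,hash)→1640, (B,merge)→1860, (B,hash)→1880, (A,merge)→1880, (B,nl_idx)→3800, (A,nl_idx)→3960 …(+2); best=1640 via (A,hash)
  {AC}: card=1000; try (C,hash)→800, (A,merge)→1200, (C,merge)→1250, (A,nl_idx)→1400, (A,hash)→1500, (C,nl_idx)→1700 …(+2); best=800 via (C,hash)
  {ABD}: card=60000; try (A,hash)→6280, (D,hash)→11840, (A,merge)→34480, (D,merge)→44640, (A,nl_idx)→79280, (D,nl_idx)→88640 …(+2); best=6280 via (A,hash)
  {ABC}: card=30000; try (B,hash)→3480, (C,hash)→5240, (B,merge)→12760, (B,nl_idx)→37800, (C,merge)→40990, (C,nl_idx)→49640 …(+2); best=3480 via (B,hash)
  {ABCD}: card=600000; try (D,hash)→40680, (C,hash)→66880, (D,merge)→487480, (D,nl_idx)→873480, (C,nl_idx)→966280, (C,merge)→1026630 …(+2); best=40680 via (D,hash)

cost=40680; order=A,C,B,D; methods=hash,hash,hash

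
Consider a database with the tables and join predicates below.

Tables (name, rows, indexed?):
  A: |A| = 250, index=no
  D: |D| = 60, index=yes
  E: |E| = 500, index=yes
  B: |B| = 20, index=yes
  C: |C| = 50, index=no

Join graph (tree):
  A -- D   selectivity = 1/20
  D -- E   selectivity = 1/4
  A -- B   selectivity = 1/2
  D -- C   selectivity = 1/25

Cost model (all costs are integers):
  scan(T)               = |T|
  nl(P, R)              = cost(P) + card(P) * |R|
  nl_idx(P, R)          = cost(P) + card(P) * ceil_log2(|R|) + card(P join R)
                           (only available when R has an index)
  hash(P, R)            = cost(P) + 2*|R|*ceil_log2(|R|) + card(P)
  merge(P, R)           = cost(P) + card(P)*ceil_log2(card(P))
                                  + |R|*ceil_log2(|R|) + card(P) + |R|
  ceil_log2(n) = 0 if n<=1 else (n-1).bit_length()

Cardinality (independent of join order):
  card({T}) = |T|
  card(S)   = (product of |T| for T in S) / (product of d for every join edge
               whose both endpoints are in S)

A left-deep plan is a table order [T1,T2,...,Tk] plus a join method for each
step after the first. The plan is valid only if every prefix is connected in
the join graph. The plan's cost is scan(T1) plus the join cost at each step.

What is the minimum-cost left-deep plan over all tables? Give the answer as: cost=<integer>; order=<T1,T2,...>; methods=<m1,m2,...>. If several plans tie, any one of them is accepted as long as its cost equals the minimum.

Selinger DP (subsets sized 1..n):
  {A}: scan cost=250, card=250
  {D}: scan cost=60, card=60
  {E}: scan cost=500, card=500
  {B}: scan cost=20, card=20
  {C}: scan cost=50, card=50
  {AD}: card=750; try (D,hash)→1220, (D,nl_idx)→2500, (A,merge)→2730, (D,merge)→2920, (A,hash)→4120, (A,nl)→15060 …(+1); best=1220 via (D,hash)
  {AB}: card=2500; try (B,hash)→700, (A,merge)→2390, (B,merge)→2620, (B,nl_idx)→4000, (A,hash)→4040, (A,nl)→5020 …(+1); best=700 via (B,hash)
  {DE}: card=7500; try (D,hash)→1720, (E,merge)→5480, (D,merge)→5920, (E,nl_idx)→8100, (E,hash)→9120, (D,nl_idx)→11000 …(+2); best=1720 via (D,hash)
  {CD}: card=120; try (D,nl_idx)→470, (C,hash)→720, (D,hash)→820, (D,merge)→820, (C,merge)→830, (D,nl)→3050 …(+1); best=470 via (D,nl_idx)
  {ADE}: card=93750; try (E,hash)→10970, (A,hash)→13220, (E,merge)→14470, (E,nl_idx)→101720, (A,merge)→108970, (E,nl)→376220 …(+1); best=10970 via (E,hash)
  {ABD}: card=7500; try (B,hash)→2170, (D,hash)→3920, (B,merge)→9590, (B,nl_idx)→12470, (B,nl)→16220, (D,nl_idx)→23200 …(+2); best=2170 via (B,hash)
  {ACD}: card=1500; try (C,hash)→2570, (A,merge)→3680, (A,hash)→4590, (C,merge)→9820, (A,nl)→30470, (C,nl)→38720; best=2570 via (C,hash)
  {CDE}: card=15000; try (E,merge)→6430, (E,hash)→9590, (C,hash)→9820, (E,nl_idx)→16550, (E,nl)→60470, (C,merge)→107070 …(+1); best=6430 via (E,merge)
  {ABDE}: card=937500; try (E,hash)→18670, (B,hash)→104920, (E,merge)→112170, (E,nl_idx)→1007170, (B,nl_idx)→1417220, (B,merge)→1698590 …(+2); best=18670 via (E,hash)
  {ACDE}: card=187500; try (E,hash)→13070, (A,hash)→25430, (E,merge)→25570, (C,hash)→105320, (E,nl_idx)→203570, (A,merge)→233680 …(+4); best=13070 via (E,hash)
  {ABCD}: card=15000; try (B,hash)→4270, (C,hash)→10270, (B,merge)→20690, (B,nl_idx)→25070, (B,nl)→32570, (C,merge)→107520 …(+1); best=4270 via (B,hash)
  {ABCDE}: card=1875000; try (E,hash)→28270, (B,hash)→200770, (E,merge)→234270, (C,hash)→956770, (E,nl_idx)→2014270, (B,nl_idx)→2825570 …(+5); best=28270 via (E,hash)

cost=28270; order=A,D,C,B,E; methods=hash,hash,hash,hash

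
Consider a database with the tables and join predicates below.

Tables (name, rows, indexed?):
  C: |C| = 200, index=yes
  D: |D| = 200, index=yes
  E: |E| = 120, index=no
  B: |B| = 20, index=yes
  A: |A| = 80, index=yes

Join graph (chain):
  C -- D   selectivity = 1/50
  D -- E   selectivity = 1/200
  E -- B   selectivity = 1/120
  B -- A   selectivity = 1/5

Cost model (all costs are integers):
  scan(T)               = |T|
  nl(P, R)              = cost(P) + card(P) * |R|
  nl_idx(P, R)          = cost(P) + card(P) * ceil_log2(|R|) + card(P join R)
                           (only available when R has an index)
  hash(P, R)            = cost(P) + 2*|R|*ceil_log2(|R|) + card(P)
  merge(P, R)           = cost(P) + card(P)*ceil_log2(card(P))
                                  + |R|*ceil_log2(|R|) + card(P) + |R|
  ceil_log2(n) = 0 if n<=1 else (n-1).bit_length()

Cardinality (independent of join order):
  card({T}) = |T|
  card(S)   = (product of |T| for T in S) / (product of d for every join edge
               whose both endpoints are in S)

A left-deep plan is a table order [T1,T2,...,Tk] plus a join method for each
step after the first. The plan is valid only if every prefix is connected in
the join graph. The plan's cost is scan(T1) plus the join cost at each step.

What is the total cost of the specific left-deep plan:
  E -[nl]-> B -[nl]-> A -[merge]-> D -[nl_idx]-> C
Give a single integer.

12960

step 1: scan E: cost=120, card=120
step 2: join B via nl
    card(P join B) = 120*20/(120) = 20
    cost = 120 + 120*20 = 2520
step 3: join A via nl
    card(P join A) = 20*80/(5) = 320
    cost = 2520 + 20*80 = 4120
step 4: join D via merge
    card(P join D) = 320*200/(200) = 320
    cost = 4120 + 320*9 + 200*8 + 320 + 200 = 9120
step 5: join C via nl_idx
    card(P join C) = 320*200/(50) = 1280
    cost = 9120 + 320*8 + 1280 = 12960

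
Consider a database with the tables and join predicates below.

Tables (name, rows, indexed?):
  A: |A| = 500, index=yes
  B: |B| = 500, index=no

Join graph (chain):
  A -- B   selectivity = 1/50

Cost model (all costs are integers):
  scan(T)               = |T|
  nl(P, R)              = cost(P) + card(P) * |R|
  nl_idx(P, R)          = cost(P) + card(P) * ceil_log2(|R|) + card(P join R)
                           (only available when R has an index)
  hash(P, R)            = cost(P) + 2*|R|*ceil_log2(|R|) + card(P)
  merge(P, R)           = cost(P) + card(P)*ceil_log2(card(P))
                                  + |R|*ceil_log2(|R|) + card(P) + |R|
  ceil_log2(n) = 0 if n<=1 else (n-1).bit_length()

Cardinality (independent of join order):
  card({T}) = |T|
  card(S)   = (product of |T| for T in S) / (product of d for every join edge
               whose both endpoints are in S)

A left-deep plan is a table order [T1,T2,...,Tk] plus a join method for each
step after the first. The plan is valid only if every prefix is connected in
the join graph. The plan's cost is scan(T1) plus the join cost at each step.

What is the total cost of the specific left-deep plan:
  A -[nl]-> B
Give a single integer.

step 1: scan A: cost=500, card=500
step 2: join B via nl
    card(P join B) = 500*500/(50) = 5000
    cost = 500 + 500*500 = 250500

250500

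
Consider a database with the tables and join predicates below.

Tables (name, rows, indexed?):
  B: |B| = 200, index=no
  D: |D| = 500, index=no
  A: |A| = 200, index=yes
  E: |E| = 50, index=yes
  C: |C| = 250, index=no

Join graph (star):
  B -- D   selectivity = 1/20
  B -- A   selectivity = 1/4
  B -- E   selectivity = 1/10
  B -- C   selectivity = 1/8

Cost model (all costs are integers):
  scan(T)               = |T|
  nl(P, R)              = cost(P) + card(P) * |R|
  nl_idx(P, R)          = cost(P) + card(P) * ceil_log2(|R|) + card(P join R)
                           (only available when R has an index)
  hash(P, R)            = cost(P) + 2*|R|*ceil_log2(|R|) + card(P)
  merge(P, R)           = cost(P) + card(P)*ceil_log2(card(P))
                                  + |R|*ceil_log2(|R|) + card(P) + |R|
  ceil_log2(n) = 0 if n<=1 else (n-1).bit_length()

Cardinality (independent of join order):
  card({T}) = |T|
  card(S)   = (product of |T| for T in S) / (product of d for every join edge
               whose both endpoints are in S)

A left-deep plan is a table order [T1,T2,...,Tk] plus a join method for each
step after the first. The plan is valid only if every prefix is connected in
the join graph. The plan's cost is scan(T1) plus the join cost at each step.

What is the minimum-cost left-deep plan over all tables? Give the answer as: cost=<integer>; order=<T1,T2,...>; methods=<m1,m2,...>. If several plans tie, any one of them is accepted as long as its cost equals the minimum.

Selinger DP (subsets sized 1..n):
  {B}: scan cost=200, card=200
  {D}: scan cost=500, card=500
  {A}: scan cost=200, card=200
  {E}: scan cost=50, card=50
  {C}: scan cost=250, card=250
  {BD}: card=5000; try (B,hash)→4200, (D,merge)→7000, (B,merge)→7300, (D,hash)→9400, (D,nl)→100200, (B,nl)→100500; best=4200 via (B,hash)
  {AB}: card=10000; try (B,hash)→3600, (A,hash)→3600, (B,merge)→3800, (A,merge)→3800, (A,nl_idx)→11800, (B,nl)→40200 …(+1); best=3600 via (B,hash)
  {BE}: card=1000; try (E,hash)→1000, (B,merge)→2200, (E,merge)→2350, (E,nl_idx)→2400, (B,hash)→3300, (B,nl)→10050 …(+1); best=1000 via (E,hash)
  {BC}: card=6250; try (B,hash)→3700, (C,merge)→4250, (B,merge)→4300, (C,hash)→4400, (C,nl)→50200, (B,nl)→50250; best=3700 via (B,hash)
  {ABD}: card=250000; try (A,hash)→12400, (D,hash)→22600, (A,merge)→76000, (D,merge)→158600, (A,nl_idx)→294200, (A,nl)→1004200 …(+1); best=12400 via (A,hash)
  {BDE}: card=25000; try (E,hash)→9800, (D,hash)→11000, (D,merge)→17000, (E,nl_idx)→59200, (E,merge)→74550, (E,nl)→254200 …(+1); best=9800 via (E,hash)
  {BCD}: card=156250; try (C,hash)→13200, (D,hash)→18950, (C,merge)→76450, (D,merge)→96200, (C,nl)→1254200, (D,nl)→3128700; best=13200 via (C,hash)
  {ABE}: card=50000; try (A,hash)→5200, (A,merge)→13800, (E,hash)→14200, (A,nl_idx)→59000, (E,nl_idx)→113600, (E,merge)→153950 …(+2); best=5200 via (A,hash)
  {ABC}: card=312500; try (A,hash)→13150, (C,hash)→17600, (A,merge)→93000, (C,merge)→155850, (A,nl_idx)→366200, (A,nl)→1253700 …(+1); best=13150 via (A,hash)
  {BCE}: card=31250; try (C,hash)→6000, (E,hash)→10550, (C,merge)→14250, (E,nl_idx)→72450, (E,merge)→91550, (C,nl)→251000 …(+1); best=6000 via (C,hash)
  {ABDE}: card=1250000; try (A,hash)→38000, (D,hash)→64200, (E,hash)→263000, (A,merge)→411600, (D,merge)→860200, (A,nl_idx)→1459800 …(+5); best=38000 via (A,hash)
  {ABCD}: card=7812500; try (A,hash)→172650, (C,hash)→266400, (D,hash)→334650, (A,merge)→2983750, (C,merge)→4764650, (D,merge)→6268150 …(+4); best=172650 via (A,hash)
  {BCDE}: card=781250; try (C,hash)→38800, (D,hash)→46250, (E,hash)→170050, (C,merge)→412050, (D,merge)→511000, (E,nl_idx)→1731950 …(+4); best=38800 via (C,hash)
  {ABCE}: card=1562500; try (A,hash)→40450, (C,hash)→59200, (E,hash)→326250, (A,merge)→507800, (C,merge)→857450, (A,nl_idx)→1818500 …(+5); best=40450 via (A,hash)
  {ABCDE}: card=39062500; try (A,hash)→823250, (C,hash)→1292000, (D,hash)→1611950, (E,hash)→7985750, (A,merge)→16446850, (C,merge)→27540250 …(+8); best=823250 via (A,hash)

cost=823250; order=D,B,E,C,A; methods=hash,hash,hash,hash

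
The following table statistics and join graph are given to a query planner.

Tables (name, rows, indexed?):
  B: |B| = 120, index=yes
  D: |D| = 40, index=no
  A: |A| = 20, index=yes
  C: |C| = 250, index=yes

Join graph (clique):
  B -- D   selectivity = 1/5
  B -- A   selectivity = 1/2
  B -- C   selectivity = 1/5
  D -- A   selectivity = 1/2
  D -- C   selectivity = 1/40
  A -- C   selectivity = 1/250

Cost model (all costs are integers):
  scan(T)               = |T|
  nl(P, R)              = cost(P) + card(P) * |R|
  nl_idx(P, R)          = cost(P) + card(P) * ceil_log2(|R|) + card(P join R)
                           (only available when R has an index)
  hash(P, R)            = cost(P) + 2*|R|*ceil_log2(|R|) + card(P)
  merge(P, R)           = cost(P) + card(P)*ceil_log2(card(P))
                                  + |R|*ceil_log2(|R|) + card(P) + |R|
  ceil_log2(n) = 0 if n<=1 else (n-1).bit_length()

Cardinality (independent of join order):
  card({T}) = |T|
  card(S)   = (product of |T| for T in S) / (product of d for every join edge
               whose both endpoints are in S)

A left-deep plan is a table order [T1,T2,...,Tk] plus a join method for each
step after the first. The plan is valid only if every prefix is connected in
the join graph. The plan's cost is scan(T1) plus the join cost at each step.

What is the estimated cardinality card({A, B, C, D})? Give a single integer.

Tables in S: A(20), B(120), C(250), D(40)
Edges inside S: B-D(d=5), B-A(d=2), B-C(d=5), D-A(d=2), D-C(d=40), A-C(d=250)
numerator = 20 * 120 * 250 * 40 = 24000000
denominator = 5 * 2 * 5 * 2 * 40 * 250 = 1000000
card(S) = 24000000 / 1000000 = 24

24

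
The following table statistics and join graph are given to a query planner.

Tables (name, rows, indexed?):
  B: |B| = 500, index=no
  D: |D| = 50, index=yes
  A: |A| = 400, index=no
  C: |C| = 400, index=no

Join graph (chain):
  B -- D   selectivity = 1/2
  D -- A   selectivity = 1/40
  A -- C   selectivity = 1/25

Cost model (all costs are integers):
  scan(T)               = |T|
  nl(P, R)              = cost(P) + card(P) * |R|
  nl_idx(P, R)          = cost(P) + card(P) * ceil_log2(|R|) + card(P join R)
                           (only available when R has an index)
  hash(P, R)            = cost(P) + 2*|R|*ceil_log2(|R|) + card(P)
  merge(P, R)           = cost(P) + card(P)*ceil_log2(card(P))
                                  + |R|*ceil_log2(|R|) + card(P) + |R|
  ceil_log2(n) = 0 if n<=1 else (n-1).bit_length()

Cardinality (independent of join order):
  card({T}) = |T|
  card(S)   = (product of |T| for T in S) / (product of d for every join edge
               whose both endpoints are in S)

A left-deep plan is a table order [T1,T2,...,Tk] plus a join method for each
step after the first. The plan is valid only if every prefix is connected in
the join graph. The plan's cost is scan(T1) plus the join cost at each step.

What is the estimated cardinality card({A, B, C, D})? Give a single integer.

Tables in S: A(400), B(500), C(400), D(50)
Edges inside S: B-D(d=2), D-A(d=40), A-C(d=25)
numerator = 400 * 500 * 400 * 50 = 4000000000
denominator = 2 * 40 * 25 = 2000
card(S) = 4000000000 / 2000 = 2000000

2000000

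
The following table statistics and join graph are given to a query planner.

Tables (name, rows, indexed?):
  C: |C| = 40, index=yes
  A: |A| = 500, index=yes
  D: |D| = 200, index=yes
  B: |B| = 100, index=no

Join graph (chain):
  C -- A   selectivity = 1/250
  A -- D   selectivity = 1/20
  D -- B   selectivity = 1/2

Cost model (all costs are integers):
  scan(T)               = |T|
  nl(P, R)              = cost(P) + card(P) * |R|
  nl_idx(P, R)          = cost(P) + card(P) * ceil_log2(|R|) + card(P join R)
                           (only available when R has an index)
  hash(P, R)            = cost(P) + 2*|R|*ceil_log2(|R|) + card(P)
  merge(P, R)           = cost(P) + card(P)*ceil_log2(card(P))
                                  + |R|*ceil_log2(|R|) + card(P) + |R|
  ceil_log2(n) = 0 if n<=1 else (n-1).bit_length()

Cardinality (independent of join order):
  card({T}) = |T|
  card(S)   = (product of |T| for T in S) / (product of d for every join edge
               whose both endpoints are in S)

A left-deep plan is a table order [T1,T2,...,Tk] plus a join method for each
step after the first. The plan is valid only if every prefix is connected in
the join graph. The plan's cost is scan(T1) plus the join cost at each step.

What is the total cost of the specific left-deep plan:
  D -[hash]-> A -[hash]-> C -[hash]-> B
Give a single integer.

step 1: scan D: cost=200, card=200
step 2: join A via hash
    card(P join A) = 200*500/(20) = 5000
    cost = 200 + 2*500*9 + 200 = 9400
step 3: join C via hash
    card(P join C) = 5000*40/(250) = 800
    cost = 9400 + 2*40*6 + 5000 = 14880
step 4: join B via hash
    card(P join B) = 800*100/(2) = 40000
    cost = 14880 + 2*100*7 + 800 = 17080

17080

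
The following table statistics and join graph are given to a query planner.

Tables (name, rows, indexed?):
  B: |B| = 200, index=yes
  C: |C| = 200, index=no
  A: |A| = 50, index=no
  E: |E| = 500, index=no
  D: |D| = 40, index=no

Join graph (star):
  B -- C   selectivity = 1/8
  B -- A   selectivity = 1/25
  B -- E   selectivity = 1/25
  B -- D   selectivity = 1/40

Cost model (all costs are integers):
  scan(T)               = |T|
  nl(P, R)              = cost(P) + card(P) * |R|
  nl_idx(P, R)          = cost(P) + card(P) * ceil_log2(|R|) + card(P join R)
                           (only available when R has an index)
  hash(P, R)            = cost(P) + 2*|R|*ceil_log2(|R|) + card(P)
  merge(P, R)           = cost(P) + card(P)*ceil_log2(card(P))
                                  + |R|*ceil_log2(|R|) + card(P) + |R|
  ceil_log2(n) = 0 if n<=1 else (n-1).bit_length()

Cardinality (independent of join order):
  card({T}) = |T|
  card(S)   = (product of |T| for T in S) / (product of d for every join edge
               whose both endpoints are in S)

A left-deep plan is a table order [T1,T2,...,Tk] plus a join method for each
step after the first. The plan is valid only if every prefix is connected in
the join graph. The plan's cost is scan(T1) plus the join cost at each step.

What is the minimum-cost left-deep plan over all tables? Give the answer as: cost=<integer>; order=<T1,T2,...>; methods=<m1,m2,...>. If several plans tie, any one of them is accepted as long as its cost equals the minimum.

cost=21560; order=D,B,A,E,C; methods=nl_idx,hash,merge,hash

Selinger DP (subsets sized 1..n):
  {B}: scan cost=200, card=200
  {C}: scan cost=200, card=200
  {A}: scan cost=50, card=50
  {E}: scan cost=500, card=500
  {D}: scan cost=40, card=40
  {BC}: card=5000; try (C,hash)→3600, (B,hash)→3600, (C,merge)→3800, (B,merge)→3800, (B,nl_idx)→6800, (C,nl)→40200 …(+1); best=3600 via (C,hash)
  {AB}: card=400; try (B,nl_idx)→850, (A,hash)→1000, (B,merge)→2200, (A,merge)→2350, (B,hash)→3300, (B,nl)→10050 …(+1); best=850 via (B,nl_idx)
  {BE}: card=4000; try (B,hash)→4200, (E,merge)→7000, (B,merge)→7300, (B,nl_idx)→8500, (E,hash)→9400, (E,nl)→100200 …(+1); best=4200 via (B,hash)
  {BD}: card=200; try (B,nl_idx)→560, (D,hash)→880, (B,merge)→2120, (D,merge)→2280, (B,hash)→3280, (B,nl)→8040 …(+1); best=560 via (B,nl_idx)
  {ABC}: card=10000; try (C,hash)→4450, (C,merge)→6650, (A,hash)→9200, (A,merge)→73950, (C,nl)→80850, (A,nl)→253600; best=4450 via (C,hash)
  {BCE}: card=100000; try (C,hash)→11400, (E,hash)→17600, (C,merge)→58000, (E,merge)→78600, (C,nl)→804200, (E,nl)→2503600; best=11400 via (C,hash)
  {BCD}: card=5000; try (C,hash)→3960, (C,merge)→4160, (D,hash)→9080, (C,nl)→40560, (D,merge)→73880, (D,nl)→203600; best=3960 via (C,hash)
  {ABE}: card=8000; try (A,hash)→8800, (E,merge)→9850, (E,hash)→10250, (A,merge)→56550, (E,nl)→200850, (A,nl)→204200; best=8800 via (A,hash)
  {ABD}: card=400; try (A,hash)→1360, (D,hash)→1730, (A,merge)→2710, (D,merge)→5130, (A,nl)→10560, (D,nl)→16850; best=1360 via (A,hash)
  {BDE}: card=4000; try (E,merge)→7360, (D,hash)→8680, (E,hash)→9760, (D,merge)→56480, (E,nl)→100560, (D,nl)→164200; best=7360 via (E,merge)
  {ABCE}: card=200000; try (C,hash)→20000, (E,hash)→23450, (A,hash)→112000, (C,merge)→122600, (E,merge)→159450, (C,nl)→1608800 …(+3); best=20000 via (C,hash)
  {ABCD}: card=10000; try (C,hash)→4960, (C,merge)→7160, (A,hash)→9560, (D,hash)→14930, (A,merge)→74310, (C,nl)→81360 …(+3); best=4960 via (C,hash)
  {BCDE}: card=100000; try (C,hash)→14560, (E,hash)→17960, (C,merge)→61160, (E,merge)→78960, (D,hash)→111880, (C,nl)→807360 …(+3); best=14560 via (C,hash)
  {ABDE}: card=8000; try (E,merge)→10360, (E,hash)→10760, (A,hash)→11960, (D,hash)→17280, (A,merge)→59710, (D,merge)→121080 …(+3); best=10360 via (E,merge)
  {ABCDE}: card=200000; try (C,hash)→21560, (E,hash)→23960, (A,hash)→115160, (C,merge)→124160, (E,merge)→159960, (D,hash)→220480 …(+6); best=21560 via (C,hash)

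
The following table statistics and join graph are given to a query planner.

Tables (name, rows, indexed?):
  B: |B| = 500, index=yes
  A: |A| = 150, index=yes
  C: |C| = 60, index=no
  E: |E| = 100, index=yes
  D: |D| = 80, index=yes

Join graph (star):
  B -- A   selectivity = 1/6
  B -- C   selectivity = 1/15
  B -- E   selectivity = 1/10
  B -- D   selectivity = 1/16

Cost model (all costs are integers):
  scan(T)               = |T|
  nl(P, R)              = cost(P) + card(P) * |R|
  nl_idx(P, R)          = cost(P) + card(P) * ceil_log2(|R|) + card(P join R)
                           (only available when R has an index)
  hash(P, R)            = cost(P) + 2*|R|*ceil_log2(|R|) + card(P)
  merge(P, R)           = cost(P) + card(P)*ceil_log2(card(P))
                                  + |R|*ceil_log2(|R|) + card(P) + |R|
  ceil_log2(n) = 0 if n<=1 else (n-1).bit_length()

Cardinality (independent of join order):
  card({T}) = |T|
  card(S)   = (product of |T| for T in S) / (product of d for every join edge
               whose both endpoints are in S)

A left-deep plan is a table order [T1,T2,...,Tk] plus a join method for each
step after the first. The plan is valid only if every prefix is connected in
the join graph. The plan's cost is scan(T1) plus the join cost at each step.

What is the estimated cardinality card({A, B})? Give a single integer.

12500

Tables in S: A(150), B(500)
Edges inside S: B-A(d=6)
numerator = 150 * 500 = 75000
denominator = 6 = 6
card(S) = 75000 / 6 = 12500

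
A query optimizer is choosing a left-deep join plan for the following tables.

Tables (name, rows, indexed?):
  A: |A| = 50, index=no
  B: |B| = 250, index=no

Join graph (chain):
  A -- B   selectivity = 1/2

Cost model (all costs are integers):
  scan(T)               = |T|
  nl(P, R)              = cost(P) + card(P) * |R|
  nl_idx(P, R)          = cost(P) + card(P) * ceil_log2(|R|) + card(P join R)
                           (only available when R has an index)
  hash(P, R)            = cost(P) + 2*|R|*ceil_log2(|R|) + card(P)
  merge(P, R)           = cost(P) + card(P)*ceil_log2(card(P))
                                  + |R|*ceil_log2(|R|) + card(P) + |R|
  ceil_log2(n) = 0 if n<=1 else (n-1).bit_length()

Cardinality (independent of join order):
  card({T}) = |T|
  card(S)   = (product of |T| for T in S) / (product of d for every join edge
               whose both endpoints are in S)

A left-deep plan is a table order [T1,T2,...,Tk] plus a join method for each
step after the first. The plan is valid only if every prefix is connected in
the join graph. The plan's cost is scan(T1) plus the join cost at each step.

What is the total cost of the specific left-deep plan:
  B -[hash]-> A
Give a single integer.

1100

step 1: scan B: cost=250, card=250
step 2: join A via hash
    card(P join A) = 250*50/(2) = 6250
    cost = 250 + 2*50*6 + 250 = 1100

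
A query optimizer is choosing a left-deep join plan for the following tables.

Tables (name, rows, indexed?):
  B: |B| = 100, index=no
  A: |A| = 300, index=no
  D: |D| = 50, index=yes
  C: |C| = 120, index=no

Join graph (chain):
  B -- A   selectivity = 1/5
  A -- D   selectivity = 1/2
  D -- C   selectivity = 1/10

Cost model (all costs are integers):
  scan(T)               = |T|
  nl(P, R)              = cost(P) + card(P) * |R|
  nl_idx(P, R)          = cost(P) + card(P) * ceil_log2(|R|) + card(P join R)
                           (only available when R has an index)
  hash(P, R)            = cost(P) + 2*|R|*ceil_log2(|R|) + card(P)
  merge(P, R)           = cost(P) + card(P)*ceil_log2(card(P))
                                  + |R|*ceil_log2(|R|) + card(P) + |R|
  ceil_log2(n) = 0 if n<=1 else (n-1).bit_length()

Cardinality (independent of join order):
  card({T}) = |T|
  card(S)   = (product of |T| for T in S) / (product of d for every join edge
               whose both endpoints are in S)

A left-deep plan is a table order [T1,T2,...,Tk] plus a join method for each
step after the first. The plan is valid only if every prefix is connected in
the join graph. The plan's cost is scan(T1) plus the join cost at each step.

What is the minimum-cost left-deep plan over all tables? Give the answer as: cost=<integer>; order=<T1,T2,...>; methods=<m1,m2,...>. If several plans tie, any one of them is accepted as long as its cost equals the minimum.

Selinger DP (subsets sized 1..n):
  {B}: scan cost=100, card=100
  {A}: scan cost=300, card=300
  {D}: scan cost=50, card=50
  {C}: scan cost=120, card=120
  {AB}: card=6000; try (B,hash)→2000, (A,merge)→3900, (B,merge)→4100, (A,hash)→5600, (A,nl)→30100, (B,nl)→30300; best=2000 via (B,hash)
  {AD}: card=7500; try (D,hash)→1200, (A,merge)→3400, (D,merge)→3650, (A,hash)→5500, (D,nl_idx)→9600, (A,nl)→15050 …(+1); best=1200 via (D,hash)
  {CD}: card=600; try (D,hash)→840, (C,merge)→1360, (D,merge)→1430, (D,nl_idx)→1440, (C,hash)→1780, (C,nl)→6050 …(+1); best=840 via (D,hash)
  {ABD}: card=150000; try (D,hash)→8600, (B,hash)→10100, (D,merge)→86350, (B,merge)→107000, (D,nl_idx)→188000, (D,nl)→302000 …(+1); best=8600 via (D,hash)
  {ACD}: card=90000; try (A,hash)→6840, (C,hash)→10380, (A,merge)→10440, (C,merge)→107160, (A,nl)→180840, (C,nl)→901200; best=6840 via (A,hash)
  {ABCD}: card=1800000; try (B,hash)→98240, (C,hash)→160280, (B,merge)→1627640, (C,merge)→2859560, (B,nl)→9006840, (C,nl)→18008600; best=98240 via (B,hash)

cost=98240; order=C,D,A,B; methods=hash,hash,hash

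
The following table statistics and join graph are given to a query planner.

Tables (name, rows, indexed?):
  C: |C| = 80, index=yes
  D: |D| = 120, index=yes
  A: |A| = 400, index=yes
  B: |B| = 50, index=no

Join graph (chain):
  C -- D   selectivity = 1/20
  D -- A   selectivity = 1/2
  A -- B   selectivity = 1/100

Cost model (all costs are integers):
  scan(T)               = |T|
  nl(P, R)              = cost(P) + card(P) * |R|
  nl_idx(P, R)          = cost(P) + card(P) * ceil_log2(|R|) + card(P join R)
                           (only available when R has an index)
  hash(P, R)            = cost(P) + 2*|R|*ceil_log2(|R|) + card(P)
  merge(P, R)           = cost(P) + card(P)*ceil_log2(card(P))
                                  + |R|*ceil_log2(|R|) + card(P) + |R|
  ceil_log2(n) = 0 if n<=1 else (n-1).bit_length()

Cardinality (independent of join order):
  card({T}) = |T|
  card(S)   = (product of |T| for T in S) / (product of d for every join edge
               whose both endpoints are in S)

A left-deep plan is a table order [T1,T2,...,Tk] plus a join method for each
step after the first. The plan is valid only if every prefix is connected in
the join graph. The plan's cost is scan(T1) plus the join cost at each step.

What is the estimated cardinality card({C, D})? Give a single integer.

Tables in S: C(80), D(120)
Edges inside S: C-D(d=20)
numerator = 80 * 120 = 9600
denominator = 20 = 20
card(S) = 9600 / 20 = 480

480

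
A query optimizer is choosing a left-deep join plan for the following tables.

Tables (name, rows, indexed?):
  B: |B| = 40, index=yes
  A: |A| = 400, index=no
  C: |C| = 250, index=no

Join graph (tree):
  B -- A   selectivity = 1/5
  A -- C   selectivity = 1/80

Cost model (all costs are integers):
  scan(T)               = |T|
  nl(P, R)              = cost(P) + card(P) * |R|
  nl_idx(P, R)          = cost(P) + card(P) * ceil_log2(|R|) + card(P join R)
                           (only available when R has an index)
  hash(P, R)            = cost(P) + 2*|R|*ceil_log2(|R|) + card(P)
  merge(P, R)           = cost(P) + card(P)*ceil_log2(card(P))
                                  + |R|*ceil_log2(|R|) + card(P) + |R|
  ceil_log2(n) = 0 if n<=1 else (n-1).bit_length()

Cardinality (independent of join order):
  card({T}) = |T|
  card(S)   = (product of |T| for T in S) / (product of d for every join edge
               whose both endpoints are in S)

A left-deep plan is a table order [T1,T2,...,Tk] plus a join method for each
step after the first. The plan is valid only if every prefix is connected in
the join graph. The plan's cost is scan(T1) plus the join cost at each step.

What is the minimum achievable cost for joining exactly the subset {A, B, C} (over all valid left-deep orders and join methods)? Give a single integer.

Selinger DP over subsets of {A,B,C}:
  {B}: scan cost=40, card=40
  {A}: scan cost=400, card=400
  {C}: scan cost=250, card=250
  {AB}: card=3200; try (B,hash)→1280, (A,merge)→4320, (B,merge)→4680, (B,nl_idx)→6000, (A,hash)→7280, (A,nl)→16040 …(+1); best=1280 via (B,hash)
  {AC}: card=1250; try (C,hash)→4800, (A,merge)→6500, (C,merge)→6650, (A,hash)→7700, (A,nl)→100250, (C,nl)→100400; best=4800 via (C,hash)
  {ABC}: card=10000; try (B,hash)→6530, (C,hash)→8480, (B,merge)→20080, (B,nl_idx)→22300, (C,merge)→45130, (B,nl)→54800 …(+1); best=6530 via (B,hash)

6530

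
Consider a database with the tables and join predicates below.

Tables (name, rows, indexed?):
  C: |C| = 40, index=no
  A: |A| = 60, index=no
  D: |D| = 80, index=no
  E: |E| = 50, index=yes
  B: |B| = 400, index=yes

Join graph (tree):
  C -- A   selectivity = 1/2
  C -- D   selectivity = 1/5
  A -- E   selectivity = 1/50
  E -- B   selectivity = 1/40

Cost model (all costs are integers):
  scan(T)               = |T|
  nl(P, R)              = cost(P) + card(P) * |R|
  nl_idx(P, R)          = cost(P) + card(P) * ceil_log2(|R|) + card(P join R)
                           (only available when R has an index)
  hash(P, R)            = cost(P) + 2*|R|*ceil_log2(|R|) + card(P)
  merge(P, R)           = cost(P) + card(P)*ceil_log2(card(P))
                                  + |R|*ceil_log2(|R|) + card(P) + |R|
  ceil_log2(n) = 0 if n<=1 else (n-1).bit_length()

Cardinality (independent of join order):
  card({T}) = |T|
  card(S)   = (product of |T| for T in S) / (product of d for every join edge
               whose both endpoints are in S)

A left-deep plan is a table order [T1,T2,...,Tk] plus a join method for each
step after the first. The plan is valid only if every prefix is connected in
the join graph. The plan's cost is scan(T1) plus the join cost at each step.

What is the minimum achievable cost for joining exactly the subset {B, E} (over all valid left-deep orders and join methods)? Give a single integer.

1000

Selinger DP over subsets of {B,E}:
  {E}: scan cost=50, card=50
  {B}: scan cost=400, card=400
  {BE}: card=500; try (B,nl_idx)→1000, (E,hash)→1400, (E,nl_idx)→3300, (B,merge)→4400, (E,merge)→4750, (B,hash)→7300 …(+2); best=1000 via (B,nl_idx)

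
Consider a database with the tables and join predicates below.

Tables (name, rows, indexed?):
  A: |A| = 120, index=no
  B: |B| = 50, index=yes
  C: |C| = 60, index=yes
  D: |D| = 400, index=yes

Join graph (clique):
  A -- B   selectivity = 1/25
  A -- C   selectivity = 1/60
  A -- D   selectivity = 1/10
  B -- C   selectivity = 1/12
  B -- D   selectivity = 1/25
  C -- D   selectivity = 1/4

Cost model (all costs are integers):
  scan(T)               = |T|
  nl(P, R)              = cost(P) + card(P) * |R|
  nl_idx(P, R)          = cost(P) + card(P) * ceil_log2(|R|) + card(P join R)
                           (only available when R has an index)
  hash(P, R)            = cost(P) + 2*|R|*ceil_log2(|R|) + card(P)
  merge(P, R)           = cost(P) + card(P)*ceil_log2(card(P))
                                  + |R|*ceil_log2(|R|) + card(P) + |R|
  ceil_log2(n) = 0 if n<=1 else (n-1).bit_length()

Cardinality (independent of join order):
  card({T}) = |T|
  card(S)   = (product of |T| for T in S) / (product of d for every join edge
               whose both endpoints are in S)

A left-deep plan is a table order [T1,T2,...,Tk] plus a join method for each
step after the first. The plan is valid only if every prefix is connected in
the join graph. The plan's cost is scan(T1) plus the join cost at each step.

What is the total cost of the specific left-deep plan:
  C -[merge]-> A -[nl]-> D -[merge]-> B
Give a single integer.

64190

step 1: scan C: cost=60, card=60
step 2: join A via merge
    card(P join A) = 60*120/(60) = 120
    cost = 60 + 60*6 + 120*7 + 60 + 120 = 1440
step 3: join D via nl
    card(P join D) = 120*400/(10*4) = 1200
    cost = 1440 + 120*400 = 49440
step 4: join B via merge
    card(P join B) = 1200*50/(25*12*25) = 8
    cost = 49440 + 1200*11 + 50*6 + 1200 + 50 = 64190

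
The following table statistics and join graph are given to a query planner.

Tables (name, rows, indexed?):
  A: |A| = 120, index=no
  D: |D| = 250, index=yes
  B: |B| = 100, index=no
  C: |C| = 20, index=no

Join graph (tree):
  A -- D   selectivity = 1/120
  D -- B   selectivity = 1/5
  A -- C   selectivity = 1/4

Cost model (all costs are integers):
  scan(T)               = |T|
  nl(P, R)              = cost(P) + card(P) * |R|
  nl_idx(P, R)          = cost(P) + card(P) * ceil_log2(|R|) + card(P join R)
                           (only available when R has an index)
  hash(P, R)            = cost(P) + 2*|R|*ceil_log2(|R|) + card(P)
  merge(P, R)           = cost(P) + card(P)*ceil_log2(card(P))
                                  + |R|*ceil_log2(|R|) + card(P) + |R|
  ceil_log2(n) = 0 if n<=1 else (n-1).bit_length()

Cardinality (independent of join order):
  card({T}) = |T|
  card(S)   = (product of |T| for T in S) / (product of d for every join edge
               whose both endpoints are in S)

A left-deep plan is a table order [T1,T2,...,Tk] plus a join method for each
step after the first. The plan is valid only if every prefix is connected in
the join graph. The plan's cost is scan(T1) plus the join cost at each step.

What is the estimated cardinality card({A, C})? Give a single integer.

Tables in S: A(120), C(20)
Edges inside S: A-C(d=4)
numerator = 120 * 20 = 2400
denominator = 4 = 4
card(S) = 2400 / 4 = 600

600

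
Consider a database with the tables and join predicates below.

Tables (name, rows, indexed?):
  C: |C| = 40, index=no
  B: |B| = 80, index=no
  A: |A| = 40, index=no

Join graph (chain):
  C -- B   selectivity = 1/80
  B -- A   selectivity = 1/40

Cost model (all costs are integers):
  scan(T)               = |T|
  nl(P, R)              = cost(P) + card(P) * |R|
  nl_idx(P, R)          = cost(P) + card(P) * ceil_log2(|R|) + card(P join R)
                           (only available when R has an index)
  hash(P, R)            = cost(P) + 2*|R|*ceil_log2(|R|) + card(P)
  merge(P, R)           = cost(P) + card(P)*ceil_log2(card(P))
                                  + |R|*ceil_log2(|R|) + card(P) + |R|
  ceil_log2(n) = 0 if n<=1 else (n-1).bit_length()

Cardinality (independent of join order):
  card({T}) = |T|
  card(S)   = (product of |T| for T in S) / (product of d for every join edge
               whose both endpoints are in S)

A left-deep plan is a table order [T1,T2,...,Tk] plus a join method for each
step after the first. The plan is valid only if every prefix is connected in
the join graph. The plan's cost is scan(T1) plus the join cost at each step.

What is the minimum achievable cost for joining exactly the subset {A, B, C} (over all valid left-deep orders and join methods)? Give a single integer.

Selinger DP over subsets of {A,B,C}:
  {C}: scan cost=40, card=40
  {B}: scan cost=80, card=80
  {A}: scan cost=40, card=40
  {BC}: card=40; try (C,hash)→640, (B,merge)→960, (C,merge)→1000, (B,hash)→1200, (B,nl)→3240, (C,nl)→3280; best=640 via (C,hash)
  {AB}: card=80; try (A,hash)→640, (B,merge)→960, (A,merge)→1000, (B,hash)→1200, (B,nl)→3240, (A,nl)→3280; best=640 via (A,hash)
  {ABC}: card=40; try (A,hash)→1160, (C,hash)→1200, (A,merge)→1200, (C,merge)→1560, (A,nl)→2240, (C,nl)→3840; best=1160 via (A,hash)

1160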